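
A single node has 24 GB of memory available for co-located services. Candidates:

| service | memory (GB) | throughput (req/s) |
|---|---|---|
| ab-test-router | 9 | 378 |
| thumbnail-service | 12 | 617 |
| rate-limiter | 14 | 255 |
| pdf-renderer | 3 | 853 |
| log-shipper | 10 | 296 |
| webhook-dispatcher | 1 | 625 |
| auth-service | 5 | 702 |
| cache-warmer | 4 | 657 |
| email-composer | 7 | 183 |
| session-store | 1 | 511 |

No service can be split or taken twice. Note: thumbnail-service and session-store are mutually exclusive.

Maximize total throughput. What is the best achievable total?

3726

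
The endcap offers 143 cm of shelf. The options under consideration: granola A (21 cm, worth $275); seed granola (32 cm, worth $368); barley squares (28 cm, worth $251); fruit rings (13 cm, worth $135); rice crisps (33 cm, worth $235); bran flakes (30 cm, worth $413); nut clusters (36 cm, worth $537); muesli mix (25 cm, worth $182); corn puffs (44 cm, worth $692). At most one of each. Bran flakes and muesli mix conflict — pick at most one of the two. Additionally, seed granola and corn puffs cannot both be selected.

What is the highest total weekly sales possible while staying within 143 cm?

The ratio ordering already packs tightly: granola A + bran flakes + nut clusters + corn puffs, 131 cm, 1917.

1917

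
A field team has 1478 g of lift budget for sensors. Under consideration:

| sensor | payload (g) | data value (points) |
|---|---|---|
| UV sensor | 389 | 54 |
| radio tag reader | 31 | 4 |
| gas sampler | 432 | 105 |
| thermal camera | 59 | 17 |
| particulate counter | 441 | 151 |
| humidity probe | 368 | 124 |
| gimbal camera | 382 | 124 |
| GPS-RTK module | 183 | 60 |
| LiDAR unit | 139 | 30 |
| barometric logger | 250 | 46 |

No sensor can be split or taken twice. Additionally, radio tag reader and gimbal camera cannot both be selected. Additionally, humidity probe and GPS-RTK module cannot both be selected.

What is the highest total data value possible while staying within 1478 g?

446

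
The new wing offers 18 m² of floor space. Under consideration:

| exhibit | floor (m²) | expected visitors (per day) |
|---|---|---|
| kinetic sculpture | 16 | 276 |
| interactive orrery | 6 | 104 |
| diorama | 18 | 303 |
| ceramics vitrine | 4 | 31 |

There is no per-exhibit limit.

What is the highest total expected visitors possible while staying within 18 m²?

Density check — interactive orrery 17.33, kinetic sculpture 17.25, diorama 16.83, ceramics vitrine 7.75 are the best per m².
3×interactive orrery uses 18 of the 18 m² and totals 312.
No other feasible combination exceeds 312.

312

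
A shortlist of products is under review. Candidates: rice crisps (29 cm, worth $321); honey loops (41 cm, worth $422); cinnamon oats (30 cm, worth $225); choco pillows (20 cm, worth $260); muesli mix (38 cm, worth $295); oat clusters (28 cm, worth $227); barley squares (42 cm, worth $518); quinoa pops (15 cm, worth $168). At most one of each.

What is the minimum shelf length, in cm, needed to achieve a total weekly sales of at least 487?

Look for the lowest-shelf combination reaching 487.
Taking barley squares gives 518 (≥ 487) for 42 cm.
Any bundle with less than 42 cm falls short of 487.

42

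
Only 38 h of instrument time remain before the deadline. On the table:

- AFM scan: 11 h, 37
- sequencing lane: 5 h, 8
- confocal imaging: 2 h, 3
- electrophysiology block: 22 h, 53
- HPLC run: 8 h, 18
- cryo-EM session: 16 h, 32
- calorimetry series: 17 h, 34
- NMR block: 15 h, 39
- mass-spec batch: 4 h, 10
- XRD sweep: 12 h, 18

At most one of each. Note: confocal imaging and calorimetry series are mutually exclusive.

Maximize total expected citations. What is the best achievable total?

104

Best packing: AFM scan + HPLC run + NMR block + mass-spec batch — 38 h, 104 total.
The closest alternative, AFM scan + electrophysiology block + mass-spec batch, reaches only 100.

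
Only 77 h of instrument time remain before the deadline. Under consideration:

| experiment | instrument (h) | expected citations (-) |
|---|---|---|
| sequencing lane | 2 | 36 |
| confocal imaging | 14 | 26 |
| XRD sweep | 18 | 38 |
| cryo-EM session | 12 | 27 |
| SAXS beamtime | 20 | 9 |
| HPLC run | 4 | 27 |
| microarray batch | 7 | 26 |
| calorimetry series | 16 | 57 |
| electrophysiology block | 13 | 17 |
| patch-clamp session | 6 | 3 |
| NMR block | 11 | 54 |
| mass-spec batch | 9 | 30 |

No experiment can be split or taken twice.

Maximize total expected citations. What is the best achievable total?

By expected citations per h: sequencing lane 18.00, HPLC run 6.75, NMR block 4.91 lead.
Sequencing lane + confocal imaging + cryo-EM session + HPLC run + microarray batch + calorimetry series + NMR block + mass-spec batch uses 75 of the 77 h and totals 283.
Next best is sequencing lane + cryo-EM session + HPLC run + microarray batch + calorimetry series + electrophysiology block + NMR block + mass-spec batch at 274 (74 h) — short by 9.

283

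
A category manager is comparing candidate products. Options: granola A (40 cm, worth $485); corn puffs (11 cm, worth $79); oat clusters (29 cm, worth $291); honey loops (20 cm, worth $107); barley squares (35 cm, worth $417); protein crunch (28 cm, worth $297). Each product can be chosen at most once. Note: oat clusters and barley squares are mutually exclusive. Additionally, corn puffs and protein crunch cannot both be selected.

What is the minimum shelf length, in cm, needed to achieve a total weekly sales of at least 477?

40

Look for the lowest-shelf combination reaching 477.
granola A reaches 485 using 40 cm.
No combination under 40 cm hits 477.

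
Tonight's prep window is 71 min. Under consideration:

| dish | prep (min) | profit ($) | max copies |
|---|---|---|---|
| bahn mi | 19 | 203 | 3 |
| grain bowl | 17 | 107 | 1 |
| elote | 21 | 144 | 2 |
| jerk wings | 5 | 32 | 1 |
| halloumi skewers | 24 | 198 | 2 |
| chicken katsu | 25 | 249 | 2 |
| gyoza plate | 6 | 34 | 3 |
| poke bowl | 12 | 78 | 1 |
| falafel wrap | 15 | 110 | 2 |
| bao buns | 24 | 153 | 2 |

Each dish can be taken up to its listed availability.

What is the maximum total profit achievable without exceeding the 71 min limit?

The ratio heuristic lands on 3×bahn mi + poke bowl (687) but leaves 2 min idle.
Dropping 2×bahn mi and poke bowl frees 50 min; slotting in 2×chicken katsu (50 min) lifts the total to 701 at 69 min.
No other feasible combination exceeds 701.

701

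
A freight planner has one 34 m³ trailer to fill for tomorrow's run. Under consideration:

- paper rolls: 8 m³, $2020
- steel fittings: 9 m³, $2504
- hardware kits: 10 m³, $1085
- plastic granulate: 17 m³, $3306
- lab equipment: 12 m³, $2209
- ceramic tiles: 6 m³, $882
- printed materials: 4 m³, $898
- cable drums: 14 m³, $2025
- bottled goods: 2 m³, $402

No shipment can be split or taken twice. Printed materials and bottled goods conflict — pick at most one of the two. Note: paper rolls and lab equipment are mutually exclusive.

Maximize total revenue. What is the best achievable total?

Taking paper rolls + steel fittings + plastic granulate: 34 m³ used, 7830 in revenue.

7830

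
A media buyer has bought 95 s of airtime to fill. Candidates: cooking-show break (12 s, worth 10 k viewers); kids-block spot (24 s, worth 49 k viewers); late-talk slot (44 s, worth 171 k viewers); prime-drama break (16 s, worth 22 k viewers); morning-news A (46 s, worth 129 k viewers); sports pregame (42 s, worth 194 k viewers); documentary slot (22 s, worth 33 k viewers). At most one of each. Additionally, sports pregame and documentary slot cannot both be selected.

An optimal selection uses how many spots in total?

Best achievable expected reach is 365.
For example late-talk slot + sports pregame achieves it, using 86 s.
Every optimal selection uses 2 spots.

2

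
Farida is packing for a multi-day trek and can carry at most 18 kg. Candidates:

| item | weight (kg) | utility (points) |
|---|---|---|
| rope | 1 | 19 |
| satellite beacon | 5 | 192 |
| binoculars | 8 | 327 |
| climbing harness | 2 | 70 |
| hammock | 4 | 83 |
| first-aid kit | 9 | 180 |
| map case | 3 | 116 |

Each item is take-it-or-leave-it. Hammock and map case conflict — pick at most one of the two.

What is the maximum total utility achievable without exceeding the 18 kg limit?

705

The ratio ordering already packs tightly: satellite beacon + binoculars + climbing harness + map case, 18 kg, 705.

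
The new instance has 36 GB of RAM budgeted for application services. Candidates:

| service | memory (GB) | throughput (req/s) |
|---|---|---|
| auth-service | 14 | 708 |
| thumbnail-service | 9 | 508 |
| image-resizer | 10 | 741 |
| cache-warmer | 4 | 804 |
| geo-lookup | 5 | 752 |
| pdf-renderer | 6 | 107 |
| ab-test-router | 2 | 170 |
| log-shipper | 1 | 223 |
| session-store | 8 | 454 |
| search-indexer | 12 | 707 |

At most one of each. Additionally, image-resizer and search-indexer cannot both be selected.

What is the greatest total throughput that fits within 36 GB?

3398

Ranking by ratio (throughput/GB): log-shipper 223.00, cache-warmer 201.00, geo-lookup 150.40, ab-test-router 85.00.
Best packing: auth-service + image-resizer + cache-warmer + geo-lookup + ab-test-router + log-shipper — 36 GB, 3398 total.
The closest alternative, thumbnail-service + image-resizer + cache-warmer + geo-lookup + session-store, reaches only 3259.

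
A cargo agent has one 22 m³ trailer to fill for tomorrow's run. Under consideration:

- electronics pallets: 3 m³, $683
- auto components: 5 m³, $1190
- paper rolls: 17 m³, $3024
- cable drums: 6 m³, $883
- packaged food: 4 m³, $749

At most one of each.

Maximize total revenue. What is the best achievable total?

4214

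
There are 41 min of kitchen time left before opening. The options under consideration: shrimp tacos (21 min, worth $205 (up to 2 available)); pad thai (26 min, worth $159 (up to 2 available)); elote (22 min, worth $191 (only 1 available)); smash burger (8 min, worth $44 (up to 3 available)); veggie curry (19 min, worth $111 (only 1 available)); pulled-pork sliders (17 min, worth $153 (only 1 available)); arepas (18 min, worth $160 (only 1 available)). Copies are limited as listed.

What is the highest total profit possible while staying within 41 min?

365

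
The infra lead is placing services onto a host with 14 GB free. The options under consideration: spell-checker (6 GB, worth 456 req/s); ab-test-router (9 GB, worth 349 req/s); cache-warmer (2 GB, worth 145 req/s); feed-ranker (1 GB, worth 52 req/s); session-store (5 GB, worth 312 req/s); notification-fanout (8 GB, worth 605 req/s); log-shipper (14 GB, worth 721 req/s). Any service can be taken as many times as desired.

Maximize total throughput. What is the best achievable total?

1061

Taking the top-ratio services first gives 2×spell-checker + cache-warmer for 1057 (14 GB).
The 8 GB tied up in spell-checker and cache-warmer is better spent on notification-fanout — total rises to 1061 (14 GB).
That's the maximum — no swap from here does better than 1061.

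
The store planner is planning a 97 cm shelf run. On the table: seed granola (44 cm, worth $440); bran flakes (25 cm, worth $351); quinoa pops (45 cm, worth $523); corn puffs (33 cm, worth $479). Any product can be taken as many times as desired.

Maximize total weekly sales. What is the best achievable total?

1309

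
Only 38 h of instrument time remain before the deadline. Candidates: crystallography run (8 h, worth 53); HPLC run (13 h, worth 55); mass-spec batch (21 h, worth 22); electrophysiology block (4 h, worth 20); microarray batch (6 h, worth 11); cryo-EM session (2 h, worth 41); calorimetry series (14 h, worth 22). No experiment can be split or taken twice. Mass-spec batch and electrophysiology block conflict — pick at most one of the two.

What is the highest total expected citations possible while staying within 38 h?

Best packing: crystallography run + HPLC run + electrophysiology block + microarray batch + cryo-EM session — 33 h, 180 total.
The closest alternative, crystallography run + HPLC run + cryo-EM session + calorimetry series, reaches only 171.

180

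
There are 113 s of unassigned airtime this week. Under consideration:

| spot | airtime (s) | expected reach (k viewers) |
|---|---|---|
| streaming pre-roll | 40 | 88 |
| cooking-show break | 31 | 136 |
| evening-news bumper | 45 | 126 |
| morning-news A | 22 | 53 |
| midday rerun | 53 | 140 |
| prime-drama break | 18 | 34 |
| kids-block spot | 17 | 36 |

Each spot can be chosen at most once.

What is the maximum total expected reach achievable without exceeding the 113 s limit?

332

Greedy by ratio would take cooking-show break + evening-news bumper + morning-news A: 98 s used, total 315.
Dropping morning-news A frees 22 s; slotting in prime-drama break + kids-block spot (35 s) lifts the total to 332 at 111 s.
Next best is cooking-show break + morning-news A + midday rerun at 329 (106 s) — short by 3.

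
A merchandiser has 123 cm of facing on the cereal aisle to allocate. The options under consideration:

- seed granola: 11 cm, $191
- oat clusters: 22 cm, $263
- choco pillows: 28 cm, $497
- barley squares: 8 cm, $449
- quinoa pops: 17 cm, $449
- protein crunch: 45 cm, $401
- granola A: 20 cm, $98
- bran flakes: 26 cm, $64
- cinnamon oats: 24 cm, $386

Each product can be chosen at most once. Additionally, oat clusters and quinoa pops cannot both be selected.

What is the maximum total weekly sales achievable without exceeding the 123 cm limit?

2182

Taking choco pillows + barley squares + quinoa pops + protein crunch + cinnamon oats: 122 cm used, 2182 in weekly sales.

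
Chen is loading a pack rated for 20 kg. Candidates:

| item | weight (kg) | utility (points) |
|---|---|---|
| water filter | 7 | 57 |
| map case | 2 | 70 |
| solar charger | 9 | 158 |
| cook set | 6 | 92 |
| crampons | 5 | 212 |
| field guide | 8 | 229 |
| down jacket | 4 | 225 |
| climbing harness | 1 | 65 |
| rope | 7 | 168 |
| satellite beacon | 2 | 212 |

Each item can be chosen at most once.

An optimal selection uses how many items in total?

Optimal total is 943.
One optimal bundle: crampons + field guide + down jacket + climbing harness + satellite beacon (20 kg).
Any selection reaching 943 contains exactly 5 items.

5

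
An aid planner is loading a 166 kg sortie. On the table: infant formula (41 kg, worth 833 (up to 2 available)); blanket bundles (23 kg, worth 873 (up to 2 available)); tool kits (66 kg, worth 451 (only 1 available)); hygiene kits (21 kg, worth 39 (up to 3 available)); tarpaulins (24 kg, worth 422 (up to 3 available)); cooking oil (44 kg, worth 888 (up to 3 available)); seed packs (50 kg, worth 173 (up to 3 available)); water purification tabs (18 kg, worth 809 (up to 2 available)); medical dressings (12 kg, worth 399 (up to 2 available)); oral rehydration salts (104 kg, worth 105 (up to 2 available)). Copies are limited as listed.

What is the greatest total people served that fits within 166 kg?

5073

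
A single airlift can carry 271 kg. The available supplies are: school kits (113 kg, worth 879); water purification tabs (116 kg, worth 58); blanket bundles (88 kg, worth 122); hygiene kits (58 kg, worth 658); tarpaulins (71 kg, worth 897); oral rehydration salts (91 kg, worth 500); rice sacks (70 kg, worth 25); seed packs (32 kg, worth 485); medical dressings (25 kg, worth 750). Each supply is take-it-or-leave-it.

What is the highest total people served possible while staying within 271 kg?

Filling by ratio: hygiene kits + tarpaulins + rice sacks + seed packs + medical dressings for 2815, with 15 kg left unused.
Dropping rice sacks and seed packs frees 102 kg; slotting in school kits (113 kg) lifts the total to 3184 at 267 kg.

3184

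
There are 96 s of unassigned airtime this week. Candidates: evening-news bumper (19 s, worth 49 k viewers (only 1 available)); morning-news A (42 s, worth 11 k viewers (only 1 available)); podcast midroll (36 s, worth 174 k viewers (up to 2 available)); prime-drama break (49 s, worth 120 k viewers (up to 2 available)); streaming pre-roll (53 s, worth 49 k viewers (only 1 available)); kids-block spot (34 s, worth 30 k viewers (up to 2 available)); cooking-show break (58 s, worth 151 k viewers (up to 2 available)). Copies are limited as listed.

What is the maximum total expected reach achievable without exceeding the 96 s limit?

By expected reach per s: podcast midroll 4.83, cooking-show break 2.60, evening-news bumper 2.58 lead.
Taking evening-news bumper + 2×podcast midroll: 91 s used, 397 in expected reach.
The spare 5 s is too small for any remaining spot, and no exchange beats 397.

397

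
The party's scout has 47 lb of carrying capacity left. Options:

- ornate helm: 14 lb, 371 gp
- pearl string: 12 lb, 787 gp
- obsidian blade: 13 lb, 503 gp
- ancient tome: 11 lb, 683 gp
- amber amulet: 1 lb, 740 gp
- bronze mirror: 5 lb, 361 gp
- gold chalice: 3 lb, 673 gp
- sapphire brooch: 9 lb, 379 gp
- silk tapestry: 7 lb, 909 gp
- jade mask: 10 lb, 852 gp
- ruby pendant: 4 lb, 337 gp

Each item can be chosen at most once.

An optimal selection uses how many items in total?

7

Optimal total is 4701.
pearl string + amber amulet + bronze mirror + gold chalice + sapphire brooch + silk tapestry + jade mask hits 4701 at 47 lb.
Every optimal selection uses 7 items.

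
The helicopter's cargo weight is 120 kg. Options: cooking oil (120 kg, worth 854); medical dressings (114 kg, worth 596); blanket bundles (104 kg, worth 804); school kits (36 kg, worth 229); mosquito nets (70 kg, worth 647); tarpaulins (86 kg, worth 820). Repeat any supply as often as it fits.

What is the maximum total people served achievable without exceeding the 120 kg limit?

876

Density check — tarpaulins 9.53, mosquito nets 9.24, blanket bundles 7.73, cooking oil 7.12 are the best per kg.
Filling by ratio: tarpaulins for 820, with 34 kg left unused.
Replace tarpaulins with school kits + mosquito nets: the trade gains 56 net, giving 876 at 106 kg.
That's the maximum — no swap from here does better than 876.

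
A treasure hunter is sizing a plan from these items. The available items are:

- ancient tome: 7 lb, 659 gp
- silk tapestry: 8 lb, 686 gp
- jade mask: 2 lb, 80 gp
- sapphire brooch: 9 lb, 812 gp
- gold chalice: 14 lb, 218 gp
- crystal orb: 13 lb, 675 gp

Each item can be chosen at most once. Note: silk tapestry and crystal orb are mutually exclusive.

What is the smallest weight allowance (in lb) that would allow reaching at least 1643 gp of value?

24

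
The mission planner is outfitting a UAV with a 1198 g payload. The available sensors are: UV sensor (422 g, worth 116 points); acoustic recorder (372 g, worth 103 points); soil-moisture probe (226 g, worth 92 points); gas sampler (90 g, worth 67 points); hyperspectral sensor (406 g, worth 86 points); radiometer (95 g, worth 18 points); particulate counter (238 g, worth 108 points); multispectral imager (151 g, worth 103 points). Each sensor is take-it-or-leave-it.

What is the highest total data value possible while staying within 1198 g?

Best packing: acoustic recorder + soil-moisture probe + gas sampler + radiometer + particulate counter + multispectral imager — 1172 g, 491 total.
Nothing else within 1198 g beats 491.

491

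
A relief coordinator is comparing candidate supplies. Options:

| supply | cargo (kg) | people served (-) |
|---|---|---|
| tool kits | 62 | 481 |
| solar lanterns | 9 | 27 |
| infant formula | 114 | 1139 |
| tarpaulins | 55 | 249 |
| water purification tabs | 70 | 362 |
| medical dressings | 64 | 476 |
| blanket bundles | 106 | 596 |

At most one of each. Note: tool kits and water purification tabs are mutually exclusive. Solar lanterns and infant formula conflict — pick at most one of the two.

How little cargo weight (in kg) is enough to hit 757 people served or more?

Need the lightest bundle worth ≥ 757.
Taking infant formula gives 1139 (≥ 757) for 114 kg.
No combination under 114 kg hits 757.

114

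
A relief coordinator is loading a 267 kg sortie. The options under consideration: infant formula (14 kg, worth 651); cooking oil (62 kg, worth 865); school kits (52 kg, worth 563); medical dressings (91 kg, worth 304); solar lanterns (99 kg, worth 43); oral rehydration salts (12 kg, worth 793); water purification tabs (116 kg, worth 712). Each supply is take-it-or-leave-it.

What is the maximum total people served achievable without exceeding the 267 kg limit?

By people served per kg: oral rehydration salts 66.08, infant formula 46.50, cooking oil 13.95, school kits 10.83 lead.
The ratio ordering already packs tightly: infant formula + cooking oil + school kits + oral rehydration salts + water purification tabs, 256 kg, 3584.
Runner-up infant formula + cooking oil + school kits + medical dressings + oral rehydration salts tops out at 3176.

3584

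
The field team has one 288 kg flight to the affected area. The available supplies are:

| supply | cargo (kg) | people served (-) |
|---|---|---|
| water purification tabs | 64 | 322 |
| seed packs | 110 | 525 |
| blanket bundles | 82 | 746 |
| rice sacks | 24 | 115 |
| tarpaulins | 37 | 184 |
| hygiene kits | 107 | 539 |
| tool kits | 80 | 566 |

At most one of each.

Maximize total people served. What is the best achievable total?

1933

A density-first pass picks blanket bundles + hygiene kits + tool kits — 1851 at 269 kg.
Dropping hygiene kits frees 107 kg; slotting in water purification tabs + rice sacks + tarpaulins (125 kg) lifts the total to 1933 at 287 kg.
Nothing else within 288 kg beats 1933.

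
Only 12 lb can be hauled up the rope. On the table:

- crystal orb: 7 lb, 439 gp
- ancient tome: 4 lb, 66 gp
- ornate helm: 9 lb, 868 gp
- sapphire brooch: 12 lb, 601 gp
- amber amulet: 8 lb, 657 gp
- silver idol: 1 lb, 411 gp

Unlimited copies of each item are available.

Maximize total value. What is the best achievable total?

4932

The ratio ordering already packs tightly: 12×silver idol, 12 lb, 4932.
Nothing else within 12 lb beats 4932.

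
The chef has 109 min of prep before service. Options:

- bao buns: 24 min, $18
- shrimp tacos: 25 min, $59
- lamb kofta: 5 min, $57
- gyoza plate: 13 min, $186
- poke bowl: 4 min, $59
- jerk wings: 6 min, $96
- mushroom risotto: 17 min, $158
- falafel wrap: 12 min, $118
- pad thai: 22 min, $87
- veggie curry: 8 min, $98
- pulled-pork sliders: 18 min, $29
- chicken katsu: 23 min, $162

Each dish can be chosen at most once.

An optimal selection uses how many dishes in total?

8

Best achievable profit is 964.
gyoza plate + poke bowl + jerk wings + mushroom risotto + falafel wrap + pad thai + veggie curry + chicken katsu hits 964 at 105 min.
Any selection reaching 964 contains exactly 8 dishes.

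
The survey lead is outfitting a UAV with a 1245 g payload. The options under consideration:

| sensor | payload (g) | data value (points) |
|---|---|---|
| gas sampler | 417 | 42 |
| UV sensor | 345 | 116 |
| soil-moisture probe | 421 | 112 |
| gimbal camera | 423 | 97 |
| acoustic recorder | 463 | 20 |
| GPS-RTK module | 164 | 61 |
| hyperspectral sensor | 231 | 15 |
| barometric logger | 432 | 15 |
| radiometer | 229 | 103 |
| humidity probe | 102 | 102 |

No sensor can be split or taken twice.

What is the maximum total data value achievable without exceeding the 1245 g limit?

433

Greedy by ratio would take UV sensor + GPS-RTK module + hyperspectral sensor + radiometer + humidity probe: 1071 g used, total 397.
Replace GPS-RTK module and hyperspectral sensor with soil-moisture probe: the trade gains 36 net, giving 433 at 1097 g.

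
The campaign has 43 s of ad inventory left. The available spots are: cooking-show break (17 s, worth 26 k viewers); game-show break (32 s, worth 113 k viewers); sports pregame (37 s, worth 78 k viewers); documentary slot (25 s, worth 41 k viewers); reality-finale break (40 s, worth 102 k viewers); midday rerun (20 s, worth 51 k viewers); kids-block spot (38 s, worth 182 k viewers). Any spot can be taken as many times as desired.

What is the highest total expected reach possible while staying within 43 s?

182

The ratio ordering already packs tightly: kids-block spot, 38 s, 182.
The spare 5 s is too small for any remaining spot, and no exchange beats 182.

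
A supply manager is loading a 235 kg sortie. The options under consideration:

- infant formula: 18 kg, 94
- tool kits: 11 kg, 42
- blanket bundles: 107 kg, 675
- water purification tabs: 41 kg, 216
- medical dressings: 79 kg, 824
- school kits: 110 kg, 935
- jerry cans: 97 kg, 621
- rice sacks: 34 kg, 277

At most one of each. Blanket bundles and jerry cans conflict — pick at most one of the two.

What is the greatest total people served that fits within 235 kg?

The ratio ordering already packs tightly: tool kits + medical dressings + school kits + rice sacks, 234 kg, 2078.
Nothing else feasible within 235 kg beats 2078.

2078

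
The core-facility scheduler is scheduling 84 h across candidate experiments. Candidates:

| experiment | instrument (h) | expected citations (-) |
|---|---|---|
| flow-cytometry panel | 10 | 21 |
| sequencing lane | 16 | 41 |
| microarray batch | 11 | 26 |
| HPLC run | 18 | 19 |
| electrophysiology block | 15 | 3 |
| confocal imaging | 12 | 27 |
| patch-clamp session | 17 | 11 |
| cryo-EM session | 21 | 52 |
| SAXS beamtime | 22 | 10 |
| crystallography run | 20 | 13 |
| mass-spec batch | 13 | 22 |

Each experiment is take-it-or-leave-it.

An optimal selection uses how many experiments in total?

Best achievable expected citations is 189.
flow-cytometry panel + sequencing lane + microarray batch + confocal imaging + cryo-EM session + mass-spec batch hits 189 at 83 h.
Any selection reaching 189 contains exactly 6 experiments.

6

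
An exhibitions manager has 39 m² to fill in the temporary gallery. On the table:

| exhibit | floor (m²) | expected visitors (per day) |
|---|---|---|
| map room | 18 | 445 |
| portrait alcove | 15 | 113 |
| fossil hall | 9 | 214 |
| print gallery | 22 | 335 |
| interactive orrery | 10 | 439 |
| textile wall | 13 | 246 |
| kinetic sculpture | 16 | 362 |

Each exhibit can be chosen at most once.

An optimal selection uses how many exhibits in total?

3

Optimal total is 1098.
map room + fossil hall + interactive orrery hits 1098 at 37 m².
Any selection reaching 1098 contains exactly 3 exhibits.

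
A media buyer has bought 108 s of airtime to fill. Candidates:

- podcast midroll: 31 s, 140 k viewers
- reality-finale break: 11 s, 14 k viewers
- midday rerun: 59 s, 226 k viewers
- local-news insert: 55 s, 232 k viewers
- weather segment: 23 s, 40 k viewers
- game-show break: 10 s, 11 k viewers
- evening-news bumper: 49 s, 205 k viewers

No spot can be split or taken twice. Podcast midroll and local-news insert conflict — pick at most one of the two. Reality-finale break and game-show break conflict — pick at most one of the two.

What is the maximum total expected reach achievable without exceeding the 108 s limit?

437

Best packing: local-news insert + evening-news bumper — 104 s, 437 total.
Nothing else feasible within 108 s beats 437.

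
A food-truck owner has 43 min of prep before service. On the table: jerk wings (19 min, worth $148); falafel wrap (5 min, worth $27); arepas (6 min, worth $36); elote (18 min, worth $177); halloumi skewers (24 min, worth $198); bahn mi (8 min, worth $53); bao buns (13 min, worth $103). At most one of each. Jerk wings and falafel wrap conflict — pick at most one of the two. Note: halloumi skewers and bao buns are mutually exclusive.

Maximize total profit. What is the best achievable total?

375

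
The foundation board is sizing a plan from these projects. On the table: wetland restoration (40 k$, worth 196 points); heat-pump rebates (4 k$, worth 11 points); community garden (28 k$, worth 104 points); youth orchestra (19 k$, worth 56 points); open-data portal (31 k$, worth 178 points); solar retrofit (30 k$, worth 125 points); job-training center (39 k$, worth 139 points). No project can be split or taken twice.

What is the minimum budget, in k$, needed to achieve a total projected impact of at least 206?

Look for the lowest-budget combination reaching 206.
Taking wetland restoration + heat-pump rebates gives 207 (≥ 206) for 44 k$.
Any bundle with less than 44 k$ falls short of 206.

44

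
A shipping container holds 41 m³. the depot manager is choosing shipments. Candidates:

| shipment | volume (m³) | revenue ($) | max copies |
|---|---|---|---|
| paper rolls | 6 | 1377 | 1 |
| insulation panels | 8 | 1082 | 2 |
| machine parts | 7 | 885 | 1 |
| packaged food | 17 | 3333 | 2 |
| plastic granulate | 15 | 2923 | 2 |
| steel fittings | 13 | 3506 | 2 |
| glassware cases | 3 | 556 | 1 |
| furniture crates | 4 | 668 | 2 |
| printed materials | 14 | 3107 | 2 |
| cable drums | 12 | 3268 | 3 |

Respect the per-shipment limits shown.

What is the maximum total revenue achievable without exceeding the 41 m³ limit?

Greedy by ratio would take glassware cases + 3×cable drums: 39 m³ used, total 10360.
The 24 m³ tied up in 2×cable drums is better spent on 2×steel fittings — total rises to 10836 (41 m³).
Every other selection either busts 41 m³ or exceeds an availability limit or fails to beat 10836.

10836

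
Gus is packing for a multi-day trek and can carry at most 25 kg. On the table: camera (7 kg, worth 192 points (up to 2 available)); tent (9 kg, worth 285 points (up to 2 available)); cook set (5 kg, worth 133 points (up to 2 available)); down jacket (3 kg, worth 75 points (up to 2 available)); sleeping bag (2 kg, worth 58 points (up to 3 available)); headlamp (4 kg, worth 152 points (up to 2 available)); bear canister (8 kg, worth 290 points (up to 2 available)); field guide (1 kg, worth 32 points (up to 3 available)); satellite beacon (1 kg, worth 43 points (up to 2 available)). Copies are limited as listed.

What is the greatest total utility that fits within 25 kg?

Greedy by ratio would take 2×sleeping bag + 2×headlamp + bear canister + 3×field guide + 2×satellite beacon: 25 kg used, total 892.
Replace 2×sleeping bag and 3×field guide and satellite beacon with bear canister: the trade gains 35 net, giving 927 at 25 kg.
Nothing else within 25 kg beats 927.

927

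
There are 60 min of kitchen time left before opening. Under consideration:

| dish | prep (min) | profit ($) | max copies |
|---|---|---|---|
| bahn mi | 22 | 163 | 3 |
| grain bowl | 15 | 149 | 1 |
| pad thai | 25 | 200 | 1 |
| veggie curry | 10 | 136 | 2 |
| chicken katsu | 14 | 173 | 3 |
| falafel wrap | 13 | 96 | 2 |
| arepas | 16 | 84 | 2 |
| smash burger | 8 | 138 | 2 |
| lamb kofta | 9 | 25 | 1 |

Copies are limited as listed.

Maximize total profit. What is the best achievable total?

795

By profit per min: smash burger 17.25, veggie curry 13.60, chicken katsu 12.36, grain bowl 9.93 lead.
Taking the top-ratio dishes first gives 2×veggie curry + chicken katsu + 2×smash burger + lamb kofta for 746 (59 min).
Replace 2×veggie curry and lamb kofta with 2×chicken katsu: the trade gains 49 net, giving 795 at 58 min.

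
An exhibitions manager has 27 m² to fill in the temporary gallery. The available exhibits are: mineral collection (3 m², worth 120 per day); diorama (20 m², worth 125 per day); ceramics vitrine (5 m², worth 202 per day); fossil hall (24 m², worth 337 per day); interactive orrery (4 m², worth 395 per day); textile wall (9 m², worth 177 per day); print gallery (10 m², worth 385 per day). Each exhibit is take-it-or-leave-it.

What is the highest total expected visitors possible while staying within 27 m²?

1102

Best packing: mineral collection + ceramics vitrine + interactive orrery + print gallery — 22 m², 1102 total.
Next best is mineral collection + interactive orrery + textile wall + print gallery at 1077 (26 m²) — short by 25.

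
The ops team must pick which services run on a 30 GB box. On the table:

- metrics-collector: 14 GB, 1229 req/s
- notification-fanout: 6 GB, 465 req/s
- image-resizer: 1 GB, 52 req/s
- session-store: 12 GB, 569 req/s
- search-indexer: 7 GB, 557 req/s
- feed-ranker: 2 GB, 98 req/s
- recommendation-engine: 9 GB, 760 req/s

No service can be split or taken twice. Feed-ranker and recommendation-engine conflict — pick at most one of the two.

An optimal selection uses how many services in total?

3

Optimal total is 2546.
One optimal bundle: metrics-collector + search-indexer + recommendation-engine (30 GB).
Any selection reaching 2546 contains exactly 3 services.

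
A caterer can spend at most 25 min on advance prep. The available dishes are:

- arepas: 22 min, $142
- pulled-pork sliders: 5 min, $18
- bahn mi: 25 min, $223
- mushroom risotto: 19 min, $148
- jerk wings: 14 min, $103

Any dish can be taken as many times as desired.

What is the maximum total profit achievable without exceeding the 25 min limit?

223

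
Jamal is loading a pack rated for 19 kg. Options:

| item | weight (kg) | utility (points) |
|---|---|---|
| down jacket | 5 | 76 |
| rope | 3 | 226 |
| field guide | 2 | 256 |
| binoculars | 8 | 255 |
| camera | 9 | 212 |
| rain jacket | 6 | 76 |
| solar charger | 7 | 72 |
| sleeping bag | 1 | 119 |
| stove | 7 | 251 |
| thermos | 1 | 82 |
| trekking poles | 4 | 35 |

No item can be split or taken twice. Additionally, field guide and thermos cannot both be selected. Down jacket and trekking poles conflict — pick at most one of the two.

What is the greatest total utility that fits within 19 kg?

Down jacket + rope + field guide + binoculars + sleeping bag uses 19 of the 19 kg and totals 932.

932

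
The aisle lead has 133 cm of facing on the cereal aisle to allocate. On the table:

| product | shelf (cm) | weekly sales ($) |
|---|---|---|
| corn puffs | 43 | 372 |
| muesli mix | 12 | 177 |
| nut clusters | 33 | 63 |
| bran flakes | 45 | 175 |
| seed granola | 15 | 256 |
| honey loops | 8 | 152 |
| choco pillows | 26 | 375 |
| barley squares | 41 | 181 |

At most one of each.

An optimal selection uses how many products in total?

5

Optimal total is 1336.
For example corn puffs + seed granola + honey loops + choco pillows + barley squares achieves it, using 133 cm.
All optima have 5 products.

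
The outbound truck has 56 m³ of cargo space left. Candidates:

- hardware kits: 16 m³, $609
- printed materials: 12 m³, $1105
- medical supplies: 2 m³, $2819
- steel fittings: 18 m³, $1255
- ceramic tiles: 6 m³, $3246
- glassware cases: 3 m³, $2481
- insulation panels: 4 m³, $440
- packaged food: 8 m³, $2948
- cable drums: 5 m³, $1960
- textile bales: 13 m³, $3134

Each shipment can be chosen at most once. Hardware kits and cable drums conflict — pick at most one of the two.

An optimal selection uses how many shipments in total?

8

Optimal total is 18133.
For example printed materials + medical supplies + ceramic tiles + glassware cases + insulation panels + packaged food + cable drums + textile bales achieves it, using 53 m³.
Any selection reaching 18133 contains exactly 8 shipments.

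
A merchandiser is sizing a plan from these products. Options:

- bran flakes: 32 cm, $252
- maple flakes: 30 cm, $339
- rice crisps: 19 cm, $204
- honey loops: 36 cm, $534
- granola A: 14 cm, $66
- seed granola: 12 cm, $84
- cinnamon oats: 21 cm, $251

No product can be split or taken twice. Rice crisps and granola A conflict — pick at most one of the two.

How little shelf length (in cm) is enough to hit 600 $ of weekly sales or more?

Minimise cm subject to total weekly sales ≥ 600.
Taking honey loops + seed granola gives 618 (≥ 600) for 48 cm.
Any bundle with less than 48 cm falls short of 600.

48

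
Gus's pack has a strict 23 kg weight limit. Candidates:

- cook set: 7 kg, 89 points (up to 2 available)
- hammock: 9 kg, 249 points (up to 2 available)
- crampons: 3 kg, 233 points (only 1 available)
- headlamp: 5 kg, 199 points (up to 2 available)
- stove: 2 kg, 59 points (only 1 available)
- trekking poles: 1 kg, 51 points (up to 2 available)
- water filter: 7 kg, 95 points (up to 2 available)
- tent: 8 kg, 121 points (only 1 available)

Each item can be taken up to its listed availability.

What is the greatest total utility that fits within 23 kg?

931

Greedy by ratio would take crampons + 2×headlamp + stove + 2×trekking poles: 17 kg used, total 792.
Replace stove and trekking poles with hammock: the trade gains 139 net, giving 931 at 23 kg.
That's the maximum — no swap from here does better than 931.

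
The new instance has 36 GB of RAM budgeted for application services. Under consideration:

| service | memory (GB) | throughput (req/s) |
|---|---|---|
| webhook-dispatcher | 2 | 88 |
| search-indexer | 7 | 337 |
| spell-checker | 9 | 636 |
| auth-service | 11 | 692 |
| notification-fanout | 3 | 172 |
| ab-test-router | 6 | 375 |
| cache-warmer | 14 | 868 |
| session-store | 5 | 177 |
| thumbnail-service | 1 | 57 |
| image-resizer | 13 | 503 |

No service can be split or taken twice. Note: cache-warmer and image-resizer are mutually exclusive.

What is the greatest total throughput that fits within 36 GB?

2284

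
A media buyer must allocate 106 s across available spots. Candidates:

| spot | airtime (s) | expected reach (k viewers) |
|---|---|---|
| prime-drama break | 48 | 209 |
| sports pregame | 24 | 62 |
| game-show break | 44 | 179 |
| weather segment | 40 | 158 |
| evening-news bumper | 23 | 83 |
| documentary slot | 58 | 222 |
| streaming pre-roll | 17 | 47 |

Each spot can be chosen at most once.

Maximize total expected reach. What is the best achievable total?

A density-first pass picks prime-drama break + game-show break — 388 at 92 s.
The 44 s tied up in game-show break is better spent on documentary slot — total rises to 431 (106 s).
The closest alternative, prime-drama break + weather segment + streaming pre-roll, reaches only 414.

431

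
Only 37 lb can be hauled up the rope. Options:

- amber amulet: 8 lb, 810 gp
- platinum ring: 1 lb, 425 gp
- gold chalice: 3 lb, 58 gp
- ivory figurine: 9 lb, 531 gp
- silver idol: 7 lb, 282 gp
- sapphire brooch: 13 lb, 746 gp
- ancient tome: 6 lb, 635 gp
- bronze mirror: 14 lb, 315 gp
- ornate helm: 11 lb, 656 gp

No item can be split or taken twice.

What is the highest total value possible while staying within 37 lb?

3147

Greedy by ratio would take amber amulet + platinum ring + ivory figurine + ancient tome + ornate helm: 35 lb used, total 3057.
Replace ornate helm with sapphire brooch: the trade gains 90 net, giving 3147 at 37 lb.
Runner-up amber amulet + platinum ring + ivory figurine + ancient tome + ornate helm tops out at 3057.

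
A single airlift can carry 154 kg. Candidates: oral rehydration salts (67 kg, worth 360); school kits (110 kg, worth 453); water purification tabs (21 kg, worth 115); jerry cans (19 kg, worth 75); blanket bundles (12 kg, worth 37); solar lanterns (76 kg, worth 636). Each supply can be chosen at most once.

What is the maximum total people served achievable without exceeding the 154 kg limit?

996

A density-first pass picks water purification tabs + jerry cans + blanket bundles + solar lanterns — 863 at 128 kg.
The 52 kg tied up in water purification tabs and jerry cans and blanket bundles is better spent on oral rehydration salts — total rises to 996 (143 kg).
The closest alternative, water purification tabs + jerry cans + blanket bundles + solar lanterns, reaches only 863.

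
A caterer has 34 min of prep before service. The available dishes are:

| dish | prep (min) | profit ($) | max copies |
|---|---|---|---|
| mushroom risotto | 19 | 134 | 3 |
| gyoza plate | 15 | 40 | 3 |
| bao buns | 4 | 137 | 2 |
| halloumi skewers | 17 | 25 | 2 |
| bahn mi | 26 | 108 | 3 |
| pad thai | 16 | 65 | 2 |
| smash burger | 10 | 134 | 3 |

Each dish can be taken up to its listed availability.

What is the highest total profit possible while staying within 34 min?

542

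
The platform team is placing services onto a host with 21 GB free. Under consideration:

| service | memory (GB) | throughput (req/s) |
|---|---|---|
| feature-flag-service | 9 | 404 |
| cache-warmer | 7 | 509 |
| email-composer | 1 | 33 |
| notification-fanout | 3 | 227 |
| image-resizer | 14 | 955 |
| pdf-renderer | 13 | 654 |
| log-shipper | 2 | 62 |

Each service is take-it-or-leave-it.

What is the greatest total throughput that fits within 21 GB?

1464

A density-first pass picks feature-flag-service + cache-warmer + email-composer + notification-fanout — 1173 at 20 GB.
Replace feature-flag-service and email-composer and notification-fanout with image-resizer: the trade gains 291 net, giving 1464 at 21 GB.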